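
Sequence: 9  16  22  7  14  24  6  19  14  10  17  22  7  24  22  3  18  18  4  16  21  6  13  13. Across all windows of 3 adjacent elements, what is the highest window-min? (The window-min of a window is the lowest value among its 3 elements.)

9 16 22 → min 9
16 22 7 → min 7
22 7 14 → min 7
7 14 24 → min 7
14 24 6 → min 6
24 6 19 → min 6
6 19 14 → min 6
19 14 10 → min 10
14 10 17 → min 10
10 17 22 → min 10
17 22 7 → min 7
22 7 24 → min 7
7 24 22 → min 7
24 22 3 → min 3
22 3 18 → min 3
3 18 18 → min 3
18 18 4 → min 4
18 4 16 → min 4
4 16 21 → min 4
16 21 6 → min 6
21 6 13 → min 6
6 13 13 → min 6
Highest of these is 10.

10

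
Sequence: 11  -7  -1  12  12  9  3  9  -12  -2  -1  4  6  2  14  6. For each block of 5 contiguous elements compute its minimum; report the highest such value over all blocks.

3

Each size-5 window and its min:
11 -7 -1 12 12 → min -7
-7 -1 12 12 9 → min -7
-1 12 12 9 3 → min -1
12 12 9 3 9 → min 3
12 9 3 9 -12 → min -12
9 3 9 -12 -2 → min -12
3 9 -12 -2 -1 → min -12
9 -12 -2 -1 4 → min -12
-12 -2 -1 4 6 → min -12
-2 -1 4 6 2 → min -2
-1 4 6 2 14 → min -1
4 6 2 14 6 → min 2
Highest of these is 3.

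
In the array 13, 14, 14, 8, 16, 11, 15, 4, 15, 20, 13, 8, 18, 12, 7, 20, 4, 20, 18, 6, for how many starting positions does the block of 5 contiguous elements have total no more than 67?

[13, 14, 14, 8, 16] → sum 65  ≤ 67 ✓
[14, 14, 8, 16, 11] → sum 63  ≤ 67 ✓
[14, 8, 16, 11, 15] → sum 64  ≤ 67 ✓
[8, 16, 11, 15, 4] → sum 54  ≤ 67 ✓
[16, 11, 15, 4, 15] → sum 61  ≤ 67 ✓
[11, 15, 4, 15, 20] → sum 65  ≤ 67 ✓
[15, 4, 15, 20, 13] → sum 67  ≤ 67 ✓
[4, 15, 20, 13, 8] → sum 60  ≤ 67 ✓
[15, 20, 13, 8, 18] → sum 74
[20, 13, 8, 18, 12] → sum 71
[13, 8, 18, 12, 7] → sum 58  ≤ 67 ✓
[8, 18, 12, 7, 20] → sum 65  ≤ 67 ✓
[18, 12, 7, 20, 4] → sum 61  ≤ 67 ✓
[12, 7, 20, 4, 20] → sum 63  ≤ 67 ✓
[7, 20, 4, 20, 18] → sum 69
[20, 4, 20, 18, 6] → sum 68
12 windows satisfy the condition.

12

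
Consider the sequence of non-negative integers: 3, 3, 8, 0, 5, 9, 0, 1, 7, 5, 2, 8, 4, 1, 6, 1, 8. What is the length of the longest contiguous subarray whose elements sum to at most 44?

Extend to the right; shrink from the left whenever the sum exceeds 44:
add 3: [3] sum 3, len 1
add 3: [3, 3] sum 6, len 2
add 8: [3, 3, 8] sum 14, len 3
add 0: [3, 3, 8, 0] sum 14, len 4
add 5: [3, 3, 8, 0, 5] sum 19, len 5
add 9: [3, 3, 8, 0, 5, 9] sum 28, len 6
add 0: [3, 3, 8, 0, 5, 9, 0] sum 28, len 7
add 1: [3, 3, 8, 0, 5, 9, 0, 1] sum 29, len 8
add 7: [3, 3, 8, 0, 5, 9, 0, 1, 7] sum 36, len 9
add 5: [3, 3, 8, 0, 5, 9, 0, 1, 7, 5] sum 41, len 10
add 2: [3, 3, 8, 0, 5, 9, 0, 1, 7, 5, 2] sum 43, len 11
add 8: [0, 5, 9, 0, 1, 7, 5, 2, 8] sum 37, len 9
add 4: [0, 5, 9, 0, 1, 7, 5, 2, 8, 4] sum 41, len 10
add 1: [0, 5, 9, 0, 1, 7, 5, 2, 8, 4, 1] sum 42, len 11
add 6: [9, 0, 1, 7, 5, 2, 8, 4, 1, 6] sum 43, len 10
add 1: [9, 0, 1, 7, 5, 2, 8, 4, 1, 6, 1] sum 44, len 11
add 8: [0, 1, 7, 5, 2, 8, 4, 1, 6, 1, 8] sum 43, len 11
Longest length seen: 11.

11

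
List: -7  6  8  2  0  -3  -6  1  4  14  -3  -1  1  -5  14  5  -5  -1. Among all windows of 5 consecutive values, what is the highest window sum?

(-7, 6, 8, 2, 0) → sum 9
(6, 8, 2, 0, -3) → sum 13
(8, 2, 0, -3, -6) → sum 1
(2, 0, -3, -6, 1) → sum -6
(0, -3, -6, 1, 4) → sum -4
(-3, -6, 1, 4, 14) → sum 10
(-6, 1, 4, 14, -3) → sum 10
(1, 4, 14, -3, -1) → sum 15
(4, 14, -3, -1, 1) → sum 15
(14, -3, -1, 1, -5) → sum 6
(-3, -1, 1, -5, 14) → sum 6
(-1, 1, -5, 14, 5) → sum 14
(1, -5, 14, 5, -5) → sum 10
(-5, 14, 5, -5, -1) → sum 8
Highest of these is 15.

15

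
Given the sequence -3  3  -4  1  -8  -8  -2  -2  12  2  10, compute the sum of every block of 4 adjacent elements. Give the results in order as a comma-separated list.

(-3, 3, -4, 1) → sum -3
(3, -4, 1, -8) → sum -8
(-4, 1, -8, -8) → sum -19
(1, -8, -8, -2) → sum -17
(-8, -8, -2, -2) → sum -20
(-8, -2, -2, 12) → sum 0
(-2, -2, 12, 2) → sum 10
(-2, 12, 2, 10) → sum 22

-3, -8, -19, -17, -20, 0, 10, 22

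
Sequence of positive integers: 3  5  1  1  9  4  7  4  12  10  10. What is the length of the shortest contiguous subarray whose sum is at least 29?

3

add 3: running sum 3 < 29
add 5: running sum 8 < 29
add 1: running sum 9 < 29
add 1: running sum 10 < 29
add 9: running sum 19 < 29
add 4: running sum 23 < 29
end 6: [3, 5, 1, 1, 9, 4, 7] sum 30, len 7
end 7: [5, 1, 1, 9, 4, 7, 4] sum 31, len 7
end 8: [9, 4, 7, 4, 12] sum 36, len 5
end 9: [7, 4, 12, 10] sum 33, len 4
end 10: [12, 10, 10] sum 32, len 3
Shortest qualifying length: 3.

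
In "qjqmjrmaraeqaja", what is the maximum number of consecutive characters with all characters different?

4

add q: [q] len 1
add j: [q, j] len 2
add q (repeat q, move left end past it): [j, q] len 2
add m: [j, q, m] len 3
add j (repeat j, move left end past it): [q, m, j] len 3
add r: [q, m, j, r] len 4
add m (repeat m, move left end past it): [j, r, m] len 3
add a: [j, r, m, a] len 4
add r (repeat r, move left end past it): [m, a, r] len 3
add a (repeat a, move left end past it): [r, a] len 2
add e: [r, a, e] len 3
add q: [r, a, e, q] len 4
add a (repeat a, move left end past it): [e, q, a] len 3
add j: [e, q, a, j] len 4
add a (repeat a, move left end past it): [j, a] len 2
Longest all-distinct length: 4.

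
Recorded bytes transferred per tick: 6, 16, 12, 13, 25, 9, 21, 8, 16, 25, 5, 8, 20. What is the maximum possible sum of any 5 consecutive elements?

[6, 16, 12, 13, 25] → sum 72
[16, 12, 13, 25, 9] → sum 75
[12, 13, 25, 9, 21] → sum 80
[13, 25, 9, 21, 8] → sum 76
[25, 9, 21, 8, 16] → sum 79
[9, 21, 8, 16, 25] → sum 79
[21, 8, 16, 25, 5] → sum 75
[8, 16, 25, 5, 8] → sum 62
[16, 25, 5, 8, 20] → sum 74
Maximum of these is 80.

80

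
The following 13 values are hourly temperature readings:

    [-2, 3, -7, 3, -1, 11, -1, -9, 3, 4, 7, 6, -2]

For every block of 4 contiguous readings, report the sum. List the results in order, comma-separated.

-3, -2, 6, 12, 0, 4, -3, 5, 20, 15

-2 3 -7 3 → sum -3
3 -7 3 -1 → sum -2
-7 3 -1 11 → sum 6
3 -1 11 -1 → sum 12
-1 11 -1 -9 → sum 0
11 -1 -9 3 → sum 4
-1 -9 3 4 → sum -3
-9 3 4 7 → sum 5
3 4 7 6 → sum 20
4 7 6 -2 → sum 15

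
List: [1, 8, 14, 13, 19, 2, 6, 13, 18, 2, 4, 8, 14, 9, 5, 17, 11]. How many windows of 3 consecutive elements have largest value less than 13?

1 8 14 → max 14
8 14 13 → max 14
14 13 19 → max 19
13 19 2 → max 19
19 2 6 → max 19
2 6 13 → max 13
6 13 18 → max 18
13 18 2 → max 18
18 2 4 → max 18
2 4 8 → max 8  < 13 ✓
4 8 14 → max 14
8 14 9 → max 14
14 9 5 → max 14
9 5 17 → max 17
5 17 11 → max 17
1 window satisfy the condition.

1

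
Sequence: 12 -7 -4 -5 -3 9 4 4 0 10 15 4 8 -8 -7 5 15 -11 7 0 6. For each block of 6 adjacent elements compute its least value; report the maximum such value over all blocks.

0

12 -7 -4 -5 -3 9 → min -7
-7 -4 -5 -3 9 4 → min -7
-4 -5 -3 9 4 4 → min -5
-5 -3 9 4 4 0 → min -5
-3 9 4 4 0 10 → min -3
9 4 4 0 10 15 → min 0
4 4 0 10 15 4 → min 0
4 0 10 15 4 8 → min 0
0 10 15 4 8 -8 → min -8
10 15 4 8 -8 -7 → min -8
15 4 8 -8 -7 5 → min -8
4 8 -8 -7 5 15 → min -8
8 -8 -7 5 15 -11 → min -11
-8 -7 5 15 -11 7 → min -11
-7 5 15 -11 7 0 → min -11
5 15 -11 7 0 6 → min -11
Maximum of these is 0.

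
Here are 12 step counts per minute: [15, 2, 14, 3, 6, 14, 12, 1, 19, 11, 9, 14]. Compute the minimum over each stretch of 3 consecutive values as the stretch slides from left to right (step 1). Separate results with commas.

2, 2, 3, 3, 6, 1, 1, 1, 9, 9

(15, 2, 14) → min 2
(2, 14, 3) → min 2
(14, 3, 6) → min 3
(3, 6, 14) → min 3
(6, 14, 12) → min 6
(14, 12, 1) → min 1
(12, 1, 19) → min 1
(1, 19, 11) → min 1
(19, 11, 9) → min 9
(11, 9, 14) → min 9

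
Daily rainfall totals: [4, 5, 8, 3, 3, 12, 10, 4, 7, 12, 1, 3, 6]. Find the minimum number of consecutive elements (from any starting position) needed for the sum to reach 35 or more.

add 4: running sum 4 < 35
add 5: running sum 9 < 35
add 8: running sum 17 < 35
add 3: running sum 20 < 35
add 3: running sum 23 < 35
end 5: [4, 5, 8, 3, 3, 12] sum 35, len 6
end 6: [8, 3, 3, 12, 10] sum 36, len 5
end 7: [8, 3, 3, 12, 10, 4] sum 40, len 6
end 8: [3, 12, 10, 4, 7] sum 36, len 5
end 9: [12, 10, 4, 7, 12] sum 45, len 5
end 10: [12, 10, 4, 7, 12, 1] sum 46, len 6
end 11: [10, 4, 7, 12, 1, 3] sum 37, len 6
end 12: [10, 4, 7, 12, 1, 3, 6] sum 43, len 7
Shortest qualifying length: 5.

5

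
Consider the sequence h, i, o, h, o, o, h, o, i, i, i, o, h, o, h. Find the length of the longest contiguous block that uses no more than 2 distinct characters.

6

add h: window [h] (1 distinct), len 1
add i: window [h, i] (2 distinct), len 2
add o: window [i, o] (2 distinct), len 2
add h: window [o, h] (2 distinct), len 2
add o: window [o, h, o] (2 distinct), len 3
add o: window [o, h, o, o] (2 distinct), len 4
add h: window [o, h, o, o, h] (2 distinct), len 5
add o: window [o, h, o, o, h, o] (2 distinct), len 6
add i: window [o, i] (2 distinct), len 2
add i: window [o, i, i] (2 distinct), len 3
add i: window [o, i, i, i] (2 distinct), len 4
add o: window [o, i, i, i, o] (2 distinct), len 5
add h: window [o, h] (2 distinct), len 2
add o: window [o, h, o] (2 distinct), len 3
add h: window [o, h, o, h] (2 distinct), len 4
Longest length with ≤2 distinct: 6.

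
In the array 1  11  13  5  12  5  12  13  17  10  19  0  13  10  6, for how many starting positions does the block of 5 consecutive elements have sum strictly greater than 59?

1

1 11 13 5 12 → sum 42
11 13 5 12 5 → sum 46
13 5 12 5 12 → sum 47
5 12 5 12 13 → sum 47
12 5 12 13 17 → sum 59
5 12 13 17 10 → sum 57
12 13 17 10 19 → sum 71  > 59 ✓
13 17 10 19 0 → sum 59
17 10 19 0 13 → sum 59
10 19 0 13 10 → sum 52
19 0 13 10 6 → sum 48
1 window satisfy the condition.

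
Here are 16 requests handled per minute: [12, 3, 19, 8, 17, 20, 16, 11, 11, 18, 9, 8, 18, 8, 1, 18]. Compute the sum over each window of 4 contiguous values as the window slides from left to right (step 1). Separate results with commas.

Sliding a size-4 window across the 16 values:
(12, 3, 19, 8) → sum 42
(3, 19, 8, 17) → sum 47
(19, 8, 17, 20) → sum 64
(8, 17, 20, 16) → sum 61
(17, 20, 16, 11) → sum 64
(20, 16, 11, 11) → sum 58
(16, 11, 11, 18) → sum 56
(11, 11, 18, 9) → sum 49
(11, 18, 9, 8) → sum 46
(18, 9, 8, 18) → sum 53
(9, 8, 18, 8) → sum 43
(8, 18, 8, 1) → sum 35
(18, 8, 1, 18) → sum 45

42, 47, 64, 61, 64, 58, 56, 49, 46, 53, 43, 35, 45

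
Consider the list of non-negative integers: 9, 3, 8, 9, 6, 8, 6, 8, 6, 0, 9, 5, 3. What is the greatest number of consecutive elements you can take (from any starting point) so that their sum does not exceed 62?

10

[9] sum 9 len 1
[9, 3] sum 12 len 2
[9, 3, 8] sum 20 len 3
[9, 3, 8, 9] sum 29 len 4
[9, 3, 8, 9, 6] sum 35 len 5
[9, 3, 8, 9, 6, 8] sum 43 len 6
[9, 3, 8, 9, 6, 8, 6] sum 49 len 7
[9, 3, 8, 9, 6, 8, 6, 8] sum 57 len 8
[3, 8, 9, 6, 8, 6, 8, 6] sum 54 len 8
[3, 8, 9, 6, 8, 6, 8, 6, 0] sum 54 len 9
[8, 9, 6, 8, 6, 8, 6, 0, 9] sum 60 len 9
[9, 6, 8, 6, 8, 6, 0, 9, 5] sum 57 len 9
[9, 6, 8, 6, 8, 6, 0, 9, 5, 3] sum 60 len 10
Longest length seen: 10.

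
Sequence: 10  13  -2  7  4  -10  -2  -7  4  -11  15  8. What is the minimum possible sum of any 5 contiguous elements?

10 13 -2 7 4 → sum 32
13 -2 7 4 -10 → sum 12
-2 7 4 -10 -2 → sum -3
7 4 -10 -2 -7 → sum -8
4 -10 -2 -7 4 → sum -11
-10 -2 -7 4 -11 → sum -26
-2 -7 4 -11 15 → sum -1
-7 4 -11 15 8 → sum 9
Minimum of these is -26.

-26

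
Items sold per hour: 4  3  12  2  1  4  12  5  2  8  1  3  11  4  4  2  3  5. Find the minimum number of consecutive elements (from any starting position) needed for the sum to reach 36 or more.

6

add 4: running sum 4 < 36
add 3: running sum 7 < 36
add 12: running sum 19 < 36
add 2: running sum 21 < 36
add 1: running sum 22 < 36
add 4: running sum 26 < 36
end 6: [4, 3, 12, 2, 1, 4, 12] sum 38, len 7
end 7: [12, 2, 1, 4, 12, 5] sum 36, len 6
end 8: [12, 2, 1, 4, 12, 5, 2] sum 38, len 7
end 9: [12, 2, 1, 4, 12, 5, 2, 8] sum 46, len 8
end 10: [12, 2, 1, 4, 12, 5, 2, 8, 1] sum 47, len 9
end 11: [1, 4, 12, 5, 2, 8, 1, 3] sum 36, len 8
end 12: [12, 5, 2, 8, 1, 3, 11] sum 42, len 7
end 13: [12, 5, 2, 8, 1, 3, 11, 4] sum 46, len 8
end 14: [5, 2, 8, 1, 3, 11, 4, 4] sum 38, len 8
end 15: [5, 2, 8, 1, 3, 11, 4, 4, 2] sum 40, len 9
end 16: [8, 1, 3, 11, 4, 4, 2, 3] sum 36, len 8
end 17: [8, 1, 3, 11, 4, 4, 2, 3, 5] sum 41, len 9
Shortest qualifying length: 6.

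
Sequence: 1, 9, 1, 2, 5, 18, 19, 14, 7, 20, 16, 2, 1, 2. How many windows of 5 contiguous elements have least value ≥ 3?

[1, 9, 1, 2, 5] → min 1
[9, 1, 2, 5, 18] → min 1
[1, 2, 5, 18, 19] → min 1
[2, 5, 18, 19, 14] → min 2
[5, 18, 19, 14, 7] → min 5  ≥ 3 ✓
[18, 19, 14, 7, 20] → min 7  ≥ 3 ✓
[19, 14, 7, 20, 16] → min 7  ≥ 3 ✓
[14, 7, 20, 16, 2] → min 2
[7, 20, 16, 2, 1] → min 1
[20, 16, 2, 1, 2] → min 1
3 windows satisfy the condition.

3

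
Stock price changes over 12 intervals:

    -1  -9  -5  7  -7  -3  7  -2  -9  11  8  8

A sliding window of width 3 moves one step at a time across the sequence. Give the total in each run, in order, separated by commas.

Sliding a size-3 window across the 12 values:
-1 -9 -5 → sum -15
-9 -5 7 → sum -7
-5 7 -7 → sum -5
7 -7 -3 → sum -3
-7 -3 7 → sum -3
-3 7 -2 → sum 2
7 -2 -9 → sum -4
-2 -9 11 → sum 0
-9 11 8 → sum 10
11 8 8 → sum 27

-15, -7, -5, -3, -3, 2, -4, 0, 10, 27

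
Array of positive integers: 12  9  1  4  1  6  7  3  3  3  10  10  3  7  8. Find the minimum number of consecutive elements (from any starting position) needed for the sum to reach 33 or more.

add 12: running sum 12 < 33
add 9: running sum 21 < 33
add 1: running sum 22 < 33
add 4: running sum 26 < 33
add 1: running sum 27 < 33
end 5: [12, 9, 1, 4, 1, 6] sum 33, len 6
end 6: [12, 9, 1, 4, 1, 6, 7] sum 40, len 7
end 7: [12, 9, 1, 4, 1, 6, 7, 3] sum 43, len 8
end 8: [9, 1, 4, 1, 6, 7, 3, 3] sum 34, len 8
end 9: [9, 1, 4, 1, 6, 7, 3, 3, 3] sum 37, len 9
end 10: [1, 6, 7, 3, 3, 3, 10] sum 33, len 7
end 11: [7, 3, 3, 3, 10, 10] sum 36, len 6
end 12: [7, 3, 3, 3, 10, 10, 3] sum 39, len 7
end 13: [3, 10, 10, 3, 7] sum 33, len 5
end 14: [10, 10, 3, 7, 8] sum 38, len 5
Shortest qualifying length: 5.

5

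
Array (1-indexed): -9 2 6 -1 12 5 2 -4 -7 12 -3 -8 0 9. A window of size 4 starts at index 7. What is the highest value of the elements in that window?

Elements at indices 7..10: 2, -4, -7, 12
max(2, -4, -7, 12) = 12

12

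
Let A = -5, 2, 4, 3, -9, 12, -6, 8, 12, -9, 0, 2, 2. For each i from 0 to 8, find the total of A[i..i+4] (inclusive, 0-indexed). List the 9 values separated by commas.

(-5, 2, 4, 3, -9) → sum -5
(2, 4, 3, -9, 12) → sum 12
(4, 3, -9, 12, -6) → sum 4
(3, -9, 12, -6, 8) → sum 8
(-9, 12, -6, 8, 12) → sum 17
(12, -6, 8, 12, -9) → sum 17
(-6, 8, 12, -9, 0) → sum 5
(8, 12, -9, 0, 2) → sum 13
(12, -9, 0, 2, 2) → sum 7

-5, 12, 4, 8, 17, 17, 5, 13, 7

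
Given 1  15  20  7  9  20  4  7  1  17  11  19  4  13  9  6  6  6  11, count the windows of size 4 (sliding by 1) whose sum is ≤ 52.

15

[1, 15, 20, 7] → sum 43  ≤ 52 ✓
[15, 20, 7, 9] → sum 51  ≤ 52 ✓
[20, 7, 9, 20] → sum 56
[7, 9, 20, 4] → sum 40  ≤ 52 ✓
[9, 20, 4, 7] → sum 40  ≤ 52 ✓
[20, 4, 7, 1] → sum 32  ≤ 52 ✓
[4, 7, 1, 17] → sum 29  ≤ 52 ✓
[7, 1, 17, 11] → sum 36  ≤ 52 ✓
[1, 17, 11, 19] → sum 48  ≤ 52 ✓
[17, 11, 19, 4] → sum 51  ≤ 52 ✓
[11, 19, 4, 13] → sum 47  ≤ 52 ✓
[19, 4, 13, 9] → sum 45  ≤ 52 ✓
[4, 13, 9, 6] → sum 32  ≤ 52 ✓
[13, 9, 6, 6] → sum 34  ≤ 52 ✓
[9, 6, 6, 6] → sum 27  ≤ 52 ✓
[6, 6, 6, 11] → sum 29  ≤ 52 ✓
15 windows satisfy the condition.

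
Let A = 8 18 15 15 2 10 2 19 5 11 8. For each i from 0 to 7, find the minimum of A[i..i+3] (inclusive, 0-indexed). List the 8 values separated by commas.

8 18 15 15 → min 8
18 15 15 2 → min 2
15 15 2 10 → min 2
15 2 10 2 → min 2
2 10 2 19 → min 2
10 2 19 5 → min 2
2 19 5 11 → min 2
19 5 11 8 → min 5

8, 2, 2, 2, 2, 2, 2, 5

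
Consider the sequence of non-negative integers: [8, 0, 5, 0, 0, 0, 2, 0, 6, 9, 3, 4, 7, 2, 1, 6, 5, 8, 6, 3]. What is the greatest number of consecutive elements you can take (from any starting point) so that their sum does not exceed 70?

19

add 8: [8] sum 8, len 1
add 0: [8, 0] sum 8, len 2
add 5: [8, 0, 5] sum 13, len 3
add 0: [8, 0, 5, 0] sum 13, len 4
add 0: [8, 0, 5, 0, 0] sum 13, len 5
add 0: [8, 0, 5, 0, 0, 0] sum 13, len 6
add 2: [8, 0, 5, 0, 0, 0, 2] sum 15, len 7
add 0: [8, 0, 5, 0, 0, 0, 2, 0] sum 15, len 8
add 6: [8, 0, 5, 0, 0, 0, 2, 0, 6] sum 21, len 9
add 9: [8, 0, 5, 0, 0, 0, 2, 0, 6, 9] sum 30, len 10
add 3: [8, 0, 5, 0, 0, 0, 2, 0, 6, 9, 3] sum 33, len 11
add 4: [8, 0, 5, 0, 0, 0, 2, 0, 6, 9, 3, 4] sum 37, len 12
add 7: [8, 0, 5, 0, 0, 0, 2, 0, 6, 9, 3, 4, 7] sum 44, len 13
add 2: [8, 0, 5, 0, 0, 0, 2, 0, 6, 9, 3, 4, 7, 2] sum 46, len 14
add 1: [8, 0, 5, 0, 0, 0, 2, 0, 6, 9, 3, 4, 7, 2, 1] sum 47, len 15
add 6: [8, 0, 5, 0, 0, 0, 2, 0, 6, 9, 3, 4, 7, 2, 1, 6] sum 53, len 16
add 5: [8, 0, 5, 0, 0, 0, 2, 0, 6, 9, 3, 4, 7, 2, 1, 6, 5] sum 58, len 17
add 8: [8, 0, 5, 0, 0, 0, 2, 0, 6, 9, 3, 4, 7, 2, 1, 6, 5, 8] sum 66, len 18
add 6: [0, 5, 0, 0, 0, 2, 0, 6, 9, 3, 4, 7, 2, 1, 6, 5, 8, 6] sum 64, len 18
add 3: [0, 5, 0, 0, 0, 2, 0, 6, 9, 3, 4, 7, 2, 1, 6, 5, 8, 6, 3] sum 67, len 19
Longest length seen: 19.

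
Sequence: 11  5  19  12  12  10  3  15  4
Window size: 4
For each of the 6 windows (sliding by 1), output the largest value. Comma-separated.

19, 19, 19, 12, 15, 15

Sliding a size-4 window across the 9 values:
[11, 5, 19, 12] → max 19
[5, 19, 12, 12] → max 19
[19, 12, 12, 10] → max 19
[12, 12, 10, 3] → max 12
[12, 10, 3, 15] → max 15
[10, 3, 15, 4] → max 15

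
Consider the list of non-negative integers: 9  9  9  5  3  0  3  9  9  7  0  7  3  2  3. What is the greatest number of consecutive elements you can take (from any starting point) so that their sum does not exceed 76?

14

Extend to the right; shrink from the left whenever the sum exceeds 76:
→ 9: sum 9, len 1
→ 9: sum 18, len 2
→ 9: sum 27, len 3
→ 5: sum 32, len 4
→ 3: sum 35, len 5
→ 0: sum 35, len 6
→ 3: sum 38, len 7
→ 9: sum 47, len 8
→ 9: sum 56, len 9
→ 7: sum 63, len 10
→ 0: sum 63, len 11
→ 7: sum 70, len 12
→ 3: sum 73, len 13
→ 2: sum 75, len 14
→ 3 (dropped 9): sum 69, len 14
Longest length seen: 14.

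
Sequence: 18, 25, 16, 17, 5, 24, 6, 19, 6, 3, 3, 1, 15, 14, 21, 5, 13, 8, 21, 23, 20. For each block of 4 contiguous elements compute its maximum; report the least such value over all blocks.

6

18 25 16 17 → max 25
25 16 17 5 → max 25
16 17 5 24 → max 24
17 5 24 6 → max 24
5 24 6 19 → max 24
24 6 19 6 → max 24
6 19 6 3 → max 19
19 6 3 3 → max 19
6 3 3 1 → max 6
3 3 1 15 → max 15
3 1 15 14 → max 15
1 15 14 21 → max 21
15 14 21 5 → max 21
14 21 5 13 → max 21
21 5 13 8 → max 21
5 13 8 21 → max 21
13 8 21 23 → max 23
8 21 23 20 → max 23
Least of these is 6.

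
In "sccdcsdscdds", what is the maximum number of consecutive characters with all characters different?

3

add s: [s] len 1
add c: [s, c] len 2
add c (repeat c, move left end past it): [c] len 1
add d: [c, d] len 2
add c (repeat c, move left end past it): [d, c] len 2
add s: [d, c, s] len 3
add d (repeat d, move left end past it): [c, s, d] len 3
add s (repeat s, move left end past it): [d, s] len 2
add c: [d, s, c] len 3
add d (repeat d, move left end past it): [s, c, d] len 3
add d (repeat d, move left end past it): [d] len 1
add s: [d, s] len 2
Longest all-distinct length: 3.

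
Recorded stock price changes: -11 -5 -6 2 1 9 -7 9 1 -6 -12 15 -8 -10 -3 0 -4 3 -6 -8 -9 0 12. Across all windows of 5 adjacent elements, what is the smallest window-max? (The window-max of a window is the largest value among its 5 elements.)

0

-11 -5 -6 2 1 → max 2
-5 -6 2 1 9 → max 9
-6 2 1 9 -7 → max 9
2 1 9 -7 9 → max 9
1 9 -7 9 1 → max 9
9 -7 9 1 -6 → max 9
-7 9 1 -6 -12 → max 9
9 1 -6 -12 15 → max 15
1 -6 -12 15 -8 → max 15
-6 -12 15 -8 -10 → max 15
-12 15 -8 -10 -3 → max 15
15 -8 -10 -3 0 → max 15
-8 -10 -3 0 -4 → max 0
-10 -3 0 -4 3 → max 3
-3 0 -4 3 -6 → max 3
0 -4 3 -6 -8 → max 3
-4 3 -6 -8 -9 → max 3
3 -6 -8 -9 0 → max 3
-6 -8 -9 0 12 → max 12
Smallest of these is 0.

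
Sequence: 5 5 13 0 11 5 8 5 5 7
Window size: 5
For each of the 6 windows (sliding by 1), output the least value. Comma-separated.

0, 0, 0, 0, 5, 5

(5, 5, 13, 0, 11) → min 0
(5, 13, 0, 11, 5) → min 0
(13, 0, 11, 5, 8) → min 0
(0, 11, 5, 8, 5) → min 0
(11, 5, 8, 5, 5) → min 5
(5, 8, 5, 5, 7) → min 5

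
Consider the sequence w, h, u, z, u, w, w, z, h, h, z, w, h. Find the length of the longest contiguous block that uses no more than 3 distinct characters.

add w: window [w] (1 distinct), len 1
add h: window [w, h] (2 distinct), len 2
add u: window [w, h, u] (3 distinct), len 3
add z: window [h, u, z] (3 distinct), len 3
add u: window [h, u, z, u] (3 distinct), len 4
add w: window [u, z, u, w] (3 distinct), len 4
add w: window [u, z, u, w, w] (3 distinct), len 5
add z: window [u, z, u, w, w, z] (3 distinct), len 6
add h: window [w, w, z, h] (3 distinct), len 4
add h: window [w, w, z, h, h] (3 distinct), len 5
add z: window [w, w, z, h, h, z] (3 distinct), len 6
add w: window [w, w, z, h, h, z, w] (3 distinct), len 7
add h: window [w, w, z, h, h, z, w, h] (3 distinct), len 8
Longest length with ≤3 distinct: 8.

8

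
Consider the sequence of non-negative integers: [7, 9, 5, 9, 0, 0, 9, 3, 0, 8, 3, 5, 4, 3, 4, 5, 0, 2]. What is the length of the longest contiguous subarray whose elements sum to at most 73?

17

add 7: [7] sum 7, len 1
add 9: [7, 9] sum 16, len 2
add 5: [7, 9, 5] sum 21, len 3
add 9: [7, 9, 5, 9] sum 30, len 4
add 0: [7, 9, 5, 9, 0] sum 30, len 5
add 0: [7, 9, 5, 9, 0, 0] sum 30, len 6
add 9: [7, 9, 5, 9, 0, 0, 9] sum 39, len 7
add 3: [7, 9, 5, 9, 0, 0, 9, 3] sum 42, len 8
add 0: [7, 9, 5, 9, 0, 0, 9, 3, 0] sum 42, len 9
add 8: [7, 9, 5, 9, 0, 0, 9, 3, 0, 8] sum 50, len 10
add 3: [7, 9, 5, 9, 0, 0, 9, 3, 0, 8, 3] sum 53, len 11
add 5: [7, 9, 5, 9, 0, 0, 9, 3, 0, 8, 3, 5] sum 58, len 12
add 4: [7, 9, 5, 9, 0, 0, 9, 3, 0, 8, 3, 5, 4] sum 62, len 13
add 3: [7, 9, 5, 9, 0, 0, 9, 3, 0, 8, 3, 5, 4, 3] sum 65, len 14
add 4: [7, 9, 5, 9, 0, 0, 9, 3, 0, 8, 3, 5, 4, 3, 4] sum 69, len 15
add 5: [9, 5, 9, 0, 0, 9, 3, 0, 8, 3, 5, 4, 3, 4, 5] sum 67, len 15
add 0: [9, 5, 9, 0, 0, 9, 3, 0, 8, 3, 5, 4, 3, 4, 5, 0] sum 67, len 16
add 2: [9, 5, 9, 0, 0, 9, 3, 0, 8, 3, 5, 4, 3, 4, 5, 0, 2] sum 69, len 17
Longest length seen: 17.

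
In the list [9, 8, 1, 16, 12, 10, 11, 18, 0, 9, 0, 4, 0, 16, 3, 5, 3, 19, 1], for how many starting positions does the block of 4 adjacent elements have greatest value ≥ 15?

[9, 8, 1, 16] → max 16  ≥ 15 ✓
[8, 1, 16, 12] → max 16  ≥ 15 ✓
[1, 16, 12, 10] → max 16  ≥ 15 ✓
[16, 12, 10, 11] → max 16  ≥ 15 ✓
[12, 10, 11, 18] → max 18  ≥ 15 ✓
[10, 11, 18, 0] → max 18  ≥ 15 ✓
[11, 18, 0, 9] → max 18  ≥ 15 ✓
[18, 0, 9, 0] → max 18  ≥ 15 ✓
[0, 9, 0, 4] → max 9
[9, 0, 4, 0] → max 9
[0, 4, 0, 16] → max 16  ≥ 15 ✓
[4, 0, 16, 3] → max 16  ≥ 15 ✓
[0, 16, 3, 5] → max 16  ≥ 15 ✓
[16, 3, 5, 3] → max 16  ≥ 15 ✓
[3, 5, 3, 19] → max 19  ≥ 15 ✓
[5, 3, 19, 1] → max 19  ≥ 15 ✓
14 windows satisfy the condition.

14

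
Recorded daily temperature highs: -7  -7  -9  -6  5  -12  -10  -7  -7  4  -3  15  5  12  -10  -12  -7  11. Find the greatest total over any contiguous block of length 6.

26

(-7, -7, -9, -6, 5, -12) → sum -36
(-7, -9, -6, 5, -12, -10) → sum -39
(-9, -6, 5, -12, -10, -7) → sum -39
(-6, 5, -12, -10, -7, -7) → sum -37
(5, -12, -10, -7, -7, 4) → sum -27
(-12, -10, -7, -7, 4, -3) → sum -35
(-10, -7, -7, 4, -3, 15) → sum -8
(-7, -7, 4, -3, 15, 5) → sum 7
(-7, 4, -3, 15, 5, 12) → sum 26
(4, -3, 15, 5, 12, -10) → sum 23
(-3, 15, 5, 12, -10, -12) → sum 7
(15, 5, 12, -10, -12, -7) → sum 3
(5, 12, -10, -12, -7, 11) → sum -1
Greatest of these is 26.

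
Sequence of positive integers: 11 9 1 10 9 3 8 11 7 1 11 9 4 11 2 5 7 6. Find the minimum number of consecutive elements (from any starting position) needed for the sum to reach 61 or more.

8

Extend right; whenever the sum reaches 61, record the length and shrink from the left:
add 11: running sum 11 < 61
add 9: running sum 20 < 61
add 1: running sum 21 < 61
add 10: running sum 31 < 61
add 9: running sum 40 < 61
add 3: running sum 43 < 61
add 8: running sum 51 < 61
add 11: shortest ending here [11, 9, 1, 10, 9, 3, 8, 11] sum 62, len 8
add 7: shortest ending here [11, 9, 1, 10, 9, 3, 8, 11, 7] sum 69, len 9
add 1: shortest ending here [11, 9, 1, 10, 9, 3, 8, 11, 7, 1] sum 70, len 10
add 11: shortest ending here [1, 10, 9, 3, 8, 11, 7, 1, 11] sum 61, len 9
add 9: shortest ending here [10, 9, 3, 8, 11, 7, 1, 11, 9] sum 69, len 9
add 4: shortest ending here [9, 3, 8, 11, 7, 1, 11, 9, 4] sum 63, len 9
add 11: shortest ending here [8, 11, 7, 1, 11, 9, 4, 11] sum 62, len 8
add 2: shortest ending here [8, 11, 7, 1, 11, 9, 4, 11, 2] sum 64, len 9
add 5: shortest ending here [11, 7, 1, 11, 9, 4, 11, 2, 5] sum 61, len 9
add 7: shortest ending here [11, 7, 1, 11, 9, 4, 11, 2, 5, 7] sum 68, len 10
add 6: shortest ending here [7, 1, 11, 9, 4, 11, 2, 5, 7, 6] sum 63, len 10
Shortest qualifying length: 8.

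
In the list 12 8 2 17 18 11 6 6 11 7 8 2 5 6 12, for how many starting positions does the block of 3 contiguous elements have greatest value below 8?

[12, 8, 2] → max 12
[8, 2, 17] → max 17
[2, 17, 18] → max 18
[17, 18, 11] → max 18
[18, 11, 6] → max 18
[11, 6, 6] → max 11
[6, 6, 11] → max 11
[6, 11, 7] → max 11
[11, 7, 8] → max 11
[7, 8, 2] → max 8
[8, 2, 5] → max 8
[2, 5, 6] → max 6  < 8 ✓
[5, 6, 12] → max 12
1 window satisfy the condition.

1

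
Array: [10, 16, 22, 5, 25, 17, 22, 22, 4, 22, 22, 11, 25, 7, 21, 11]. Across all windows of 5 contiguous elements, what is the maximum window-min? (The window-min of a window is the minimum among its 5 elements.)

(10, 16, 22, 5, 25) → min 5
(16, 22, 5, 25, 17) → min 5
(22, 5, 25, 17, 22) → min 5
(5, 25, 17, 22, 22) → min 5
(25, 17, 22, 22, 4) → min 4
(17, 22, 22, 4, 22) → min 4
(22, 22, 4, 22, 22) → min 4
(22, 4, 22, 22, 11) → min 4
(4, 22, 22, 11, 25) → min 4
(22, 22, 11, 25, 7) → min 7
(22, 11, 25, 7, 21) → min 7
(11, 25, 7, 21, 11) → min 7
Maximum of these is 7.

7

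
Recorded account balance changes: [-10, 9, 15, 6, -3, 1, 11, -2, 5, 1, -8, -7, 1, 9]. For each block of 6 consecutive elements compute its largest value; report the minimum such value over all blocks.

(-10, 9, 15, 6, -3, 1) → max 15
(9, 15, 6, -3, 1, 11) → max 15
(15, 6, -3, 1, 11, -2) → max 15
(6, -3, 1, 11, -2, 5) → max 11
(-3, 1, 11, -2, 5, 1) → max 11
(1, 11, -2, 5, 1, -8) → max 11
(11, -2, 5, 1, -8, -7) → max 11
(-2, 5, 1, -8, -7, 1) → max 5
(5, 1, -8, -7, 1, 9) → max 9
Minimum of these is 5.

5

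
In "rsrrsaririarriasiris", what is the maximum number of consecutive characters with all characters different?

add r: [r] len 1
add s: [r, s] len 2
add r (repeat r, move left end past it): [s, r] len 2
add r (repeat r, move left end past it): [r] len 1
add s: [r, s] len 2
add a: [r, s, a] len 3
add r (repeat r, move left end past it): [s, a, r] len 3
add i: [s, a, r, i] len 4
add r (repeat r, move left end past it): [i, r] len 2
add i (repeat i, move left end past it): [r, i] len 2
add a: [r, i, a] len 3
add r (repeat r, move left end past it): [i, a, r] len 3
add r (repeat r, move left end past it): [r] len 1
add i: [r, i] len 2
add a: [r, i, a] len 3
add s: [r, i, a, s] len 4
add i (repeat i, move left end past it): [a, s, i] len 3
add r: [a, s, i, r] len 4
add i (repeat i, move left end past it): [r, i] len 2
add s: [r, i, s] len 3
Longest all-distinct length: 4.

4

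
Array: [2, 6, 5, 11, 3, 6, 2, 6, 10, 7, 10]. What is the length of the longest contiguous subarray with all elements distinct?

5

[2] len 1
[2, 6] len 2
[2, 6, 5] len 3
[2, 6, 5, 11] len 4
[2, 6, 5, 11, 3] len 5
[5, 11, 3, 6] len 4
[5, 11, 3, 6, 2] len 5
[2, 6] len 2
[2, 6, 10] len 3
[2, 6, 10, 7] len 4
[7, 10] len 2
Longest all-distinct length: 5.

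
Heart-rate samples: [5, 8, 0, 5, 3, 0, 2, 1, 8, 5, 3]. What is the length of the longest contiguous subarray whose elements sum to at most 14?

→ 5: sum 5, len 1
→ 8: sum 13, len 2
→ 0: sum 13, len 3
→ 5 (dropped 5): sum 13, len 3
→ 3 (dropped 8): sum 8, len 3
→ 0: sum 8, len 4
→ 2: sum 10, len 5
→ 1: sum 11, len 6
→ 8 (dropped 0, 5): sum 14, len 5
→ 5 (dropped 3, 0, 2): sum 14, len 3
→ 3 (dropped 1, 8): sum 8, len 2
Longest length seen: 6.

6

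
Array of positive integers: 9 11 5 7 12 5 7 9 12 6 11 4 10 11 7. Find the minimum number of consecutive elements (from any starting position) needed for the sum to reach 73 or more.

9

add 9: running sum 9 < 73
add 11: running sum 20 < 73
add 5: running sum 25 < 73
add 7: running sum 32 < 73
add 12: running sum 44 < 73
add 5: running sum 49 < 73
add 7: running sum 56 < 73
add 9: running sum 65 < 73
end 8: [9, 11, 5, 7, 12, 5, 7, 9, 12] sum 77, len 9
end 9: [11, 5, 7, 12, 5, 7, 9, 12, 6] sum 74, len 9
end 10: [5, 7, 12, 5, 7, 9, 12, 6, 11] sum 74, len 9
end 11: [7, 12, 5, 7, 9, 12, 6, 11, 4] sum 73, len 9
end 12: [12, 5, 7, 9, 12, 6, 11, 4, 10] sum 76, len 9
end 13: [5, 7, 9, 12, 6, 11, 4, 10, 11] sum 75, len 9
end 14: [7, 9, 12, 6, 11, 4, 10, 11, 7] sum 77, len 9
Shortest qualifying length: 9.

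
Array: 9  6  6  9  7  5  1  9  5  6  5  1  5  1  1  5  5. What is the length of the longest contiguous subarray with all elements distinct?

[9] len 1
[9, 6] len 2
[6] len 1
[6, 9] len 2
[6, 9, 7] len 3
[6, 9, 7, 5] len 4
[6, 9, 7, 5, 1] len 5
[7, 5, 1, 9] len 4
[1, 9, 5] len 3
[1, 9, 5, 6] len 4
[6, 5] len 2
[6, 5, 1] len 3
[1, 5] len 2
[5, 1] len 2
[1] len 1
[1, 5] len 2
[5] len 1
Longest all-distinct length: 5.

5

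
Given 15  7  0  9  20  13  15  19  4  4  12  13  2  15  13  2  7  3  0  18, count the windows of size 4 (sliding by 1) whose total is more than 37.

8

(15, 7, 0, 9) → sum 31
(7, 0, 9, 20) → sum 36
(0, 9, 20, 13) → sum 42  > 37 ✓
(9, 20, 13, 15) → sum 57  > 37 ✓
(20, 13, 15, 19) → sum 67  > 37 ✓
(13, 15, 19, 4) → sum 51  > 37 ✓
(15, 19, 4, 4) → sum 42  > 37 ✓
(19, 4, 4, 12) → sum 39  > 37 ✓
(4, 4, 12, 13) → sum 33
(4, 12, 13, 2) → sum 31
(12, 13, 2, 15) → sum 42  > 37 ✓
(13, 2, 15, 13) → sum 43  > 37 ✓
(2, 15, 13, 2) → sum 32
(15, 13, 2, 7) → sum 37
(13, 2, 7, 3) → sum 25
(2, 7, 3, 0) → sum 12
(7, 3, 0, 18) → sum 28
8 windows satisfy the condition.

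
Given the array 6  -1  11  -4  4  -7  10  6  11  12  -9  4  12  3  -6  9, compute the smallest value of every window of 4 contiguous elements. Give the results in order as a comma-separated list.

-4, -4, -7, -7, -7, -7, 6, -9, -9, -9, -9, -6, -6

(6, -1, 11, -4) → min -4
(-1, 11, -4, 4) → min -4
(11, -4, 4, -7) → min -7
(-4, 4, -7, 10) → min -7
(4, -7, 10, 6) → min -7
(-7, 10, 6, 11) → min -7
(10, 6, 11, 12) → min 6
(6, 11, 12, -9) → min -9
(11, 12, -9, 4) → min -9
(12, -9, 4, 12) → min -9
(-9, 4, 12, 3) → min -9
(4, 12, 3, -6) → min -6
(12, 3, -6, 9) → min -6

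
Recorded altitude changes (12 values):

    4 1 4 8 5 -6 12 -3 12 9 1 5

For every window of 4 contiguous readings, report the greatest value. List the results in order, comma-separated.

[4, 1, 4, 8] → max 8
[1, 4, 8, 5] → max 8
[4, 8, 5, -6] → max 8
[8, 5, -6, 12] → max 12
[5, -6, 12, -3] → max 12
[-6, 12, -3, 12] → max 12
[12, -3, 12, 9] → max 12
[-3, 12, 9, 1] → max 12
[12, 9, 1, 5] → max 12

8, 8, 8, 12, 12, 12, 12, 12, 12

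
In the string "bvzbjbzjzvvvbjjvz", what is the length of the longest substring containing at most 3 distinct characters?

[b] 1 distinct, len 1
[b, v] 2 distinct, len 2
[b, v, z] 3 distinct, len 3
[b, v, z, b] 3 distinct, len 4
[z, b, j] 3 distinct, len 3
[z, b, j, b] 3 distinct, len 4
[z, b, j, b, z] 3 distinct, len 5
[z, b, j, b, z, j] 3 distinct, len 6
[z, b, j, b, z, j, z] 3 distinct, len 7
[z, j, z, v] 3 distinct, len 4
[z, j, z, v, v] 3 distinct, len 5
[z, j, z, v, v, v] 3 distinct, len 6
[z, v, v, v, b] 3 distinct, len 5
[v, v, v, b, j] 3 distinct, len 5
[v, v, v, b, j, j] 3 distinct, len 6
[v, v, v, b, j, j, v] 3 distinct, len 7
[j, j, v, z] 3 distinct, len 4
Longest length with ≤3 distinct: 7.

7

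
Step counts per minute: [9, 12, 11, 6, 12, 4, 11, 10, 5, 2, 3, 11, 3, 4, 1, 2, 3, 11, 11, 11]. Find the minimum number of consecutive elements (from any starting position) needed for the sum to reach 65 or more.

7

Extend right; whenever the sum reaches 65, record the length and shrink from the left:
add 9: running sum 9 < 65
add 12: running sum 21 < 65
add 11: running sum 32 < 65
add 6: running sum 38 < 65
add 12: running sum 50 < 65
add 4: running sum 54 < 65
end 6: [9, 12, 11, 6, 12, 4, 11] sum 65, len 7
end 7: [12, 11, 6, 12, 4, 11, 10] sum 66, len 7
end 8: [12, 11, 6, 12, 4, 11, 10, 5] sum 71, len 8
end 9: [12, 11, 6, 12, 4, 11, 10, 5, 2] sum 73, len 9
end 10: [12, 11, 6, 12, 4, 11, 10, 5, 2, 3] sum 76, len 10
end 11: [11, 6, 12, 4, 11, 10, 5, 2, 3, 11] sum 75, len 10
end 12: [6, 12, 4, 11, 10, 5, 2, 3, 11, 3] sum 67, len 10
end 13: [12, 4, 11, 10, 5, 2, 3, 11, 3, 4] sum 65, len 10
end 14: [12, 4, 11, 10, 5, 2, 3, 11, 3, 4, 1] sum 66, len 11
end 15: [12, 4, 11, 10, 5, 2, 3, 11, 3, 4, 1, 2] sum 68, len 12
end 16: [12, 4, 11, 10, 5, 2, 3, 11, 3, 4, 1, 2, 3] sum 71, len 13
end 17: [11, 10, 5, 2, 3, 11, 3, 4, 1, 2, 3, 11] sum 66, len 12
end 18: [10, 5, 2, 3, 11, 3, 4, 1, 2, 3, 11, 11] sum 66, len 12
end 19: [5, 2, 3, 11, 3, 4, 1, 2, 3, 11, 11, 11] sum 67, len 12
Shortest qualifying length: 7.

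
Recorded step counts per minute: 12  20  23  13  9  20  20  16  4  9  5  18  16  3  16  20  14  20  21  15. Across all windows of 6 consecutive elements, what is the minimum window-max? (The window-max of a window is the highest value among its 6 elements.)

18

Window maxs for each of the 15 positions:
(12, 20, 23, 13, 9, 20) → max 23
(20, 23, 13, 9, 20, 20) → max 23
(23, 13, 9, 20, 20, 16) → max 23
(13, 9, 20, 20, 16, 4) → max 20
(9, 20, 20, 16, 4, 9) → max 20
(20, 20, 16, 4, 9, 5) → max 20
(20, 16, 4, 9, 5, 18) → max 20
(16, 4, 9, 5, 18, 16) → max 18
(4, 9, 5, 18, 16, 3) → max 18
(9, 5, 18, 16, 3, 16) → max 18
(5, 18, 16, 3, 16, 20) → max 20
(18, 16, 3, 16, 20, 14) → max 20
(16, 3, 16, 20, 14, 20) → max 20
(3, 16, 20, 14, 20, 21) → max 21
(16, 20, 14, 20, 21, 15) → max 21
Minimum of these is 18.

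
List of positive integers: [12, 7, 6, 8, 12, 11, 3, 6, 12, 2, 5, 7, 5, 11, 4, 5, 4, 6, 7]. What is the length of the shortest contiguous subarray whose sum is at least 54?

add 12: running sum 12 < 54
add 7: running sum 19 < 54
add 6: running sum 25 < 54
add 8: running sum 33 < 54
add 12: running sum 45 < 54
end 5: [12, 7, 6, 8, 12, 11] sum 56, len 6
end 6: [12, 7, 6, 8, 12, 11, 3] sum 59, len 7
end 7: [12, 7, 6, 8, 12, 11, 3, 6] sum 65, len 8
end 8: [6, 8, 12, 11, 3, 6, 12] sum 58, len 7
end 9: [8, 12, 11, 3, 6, 12, 2] sum 54, len 7
end 10: [8, 12, 11, 3, 6, 12, 2, 5] sum 59, len 8
end 11: [12, 11, 3, 6, 12, 2, 5, 7] sum 58, len 8
end 12: [12, 11, 3, 6, 12, 2, 5, 7, 5] sum 63, len 9
end 13: [11, 3, 6, 12, 2, 5, 7, 5, 11] sum 62, len 9
end 14: [3, 6, 12, 2, 5, 7, 5, 11, 4] sum 55, len 9
end 15: [6, 12, 2, 5, 7, 5, 11, 4, 5] sum 57, len 9
end 16: [12, 2, 5, 7, 5, 11, 4, 5, 4] sum 55, len 9
end 17: [12, 2, 5, 7, 5, 11, 4, 5, 4, 6] sum 61, len 10
end 18: [5, 7, 5, 11, 4, 5, 4, 6, 7] sum 54, len 9
Shortest qualifying length: 6.

6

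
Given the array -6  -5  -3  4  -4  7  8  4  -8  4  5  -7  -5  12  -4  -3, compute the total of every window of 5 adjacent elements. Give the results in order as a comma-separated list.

[-6, -5, -3, 4, -4] → sum -14
[-5, -3, 4, -4, 7] → sum -1
[-3, 4, -4, 7, 8] → sum 12
[4, -4, 7, 8, 4] → sum 19
[-4, 7, 8, 4, -8] → sum 7
[7, 8, 4, -8, 4] → sum 15
[8, 4, -8, 4, 5] → sum 13
[4, -8, 4, 5, -7] → sum -2
[-8, 4, 5, -7, -5] → sum -11
[4, 5, -7, -5, 12] → sum 9
[5, -7, -5, 12, -4] → sum 1
[-7, -5, 12, -4, -3] → sum -7

-14, -1, 12, 19, 7, 15, 13, -2, -11, 9, 1, -7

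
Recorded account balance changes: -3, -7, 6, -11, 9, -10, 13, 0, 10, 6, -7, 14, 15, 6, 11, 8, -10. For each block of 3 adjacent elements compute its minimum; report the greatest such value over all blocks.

6

(-3, -7, 6) → min -7
(-7, 6, -11) → min -11
(6, -11, 9) → min -11
(-11, 9, -10) → min -11
(9, -10, 13) → min -10
(-10, 13, 0) → min -10
(13, 0, 10) → min 0
(0, 10, 6) → min 0
(10, 6, -7) → min -7
(6, -7, 14) → min -7
(-7, 14, 15) → min -7
(14, 15, 6) → min 6
(15, 6, 11) → min 6
(6, 11, 8) → min 6
(11, 8, -10) → min -10
Greatest of these is 6.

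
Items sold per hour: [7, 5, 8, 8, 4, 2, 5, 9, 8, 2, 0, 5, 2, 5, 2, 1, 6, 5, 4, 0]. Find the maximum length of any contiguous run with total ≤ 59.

15

Extend to the right; shrink from the left whenever the sum exceeds 59:
[7] sum 7 len 1
[7, 5] sum 12 len 2
[7, 5, 8] sum 20 len 3
[7, 5, 8, 8] sum 28 len 4
[7, 5, 8, 8, 4] sum 32 len 5
[7, 5, 8, 8, 4, 2] sum 34 len 6
[7, 5, 8, 8, 4, 2, 5] sum 39 len 7
[7, 5, 8, 8, 4, 2, 5, 9] sum 48 len 8
[7, 5, 8, 8, 4, 2, 5, 9, 8] sum 56 len 9
[7, 5, 8, 8, 4, 2, 5, 9, 8, 2] sum 58 len 10
[7, 5, 8, 8, 4, 2, 5, 9, 8, 2, 0] sum 58 len 11
[5, 8, 8, 4, 2, 5, 9, 8, 2, 0, 5] sum 56 len 11
[5, 8, 8, 4, 2, 5, 9, 8, 2, 0, 5, 2] sum 58 len 12
[8, 8, 4, 2, 5, 9, 8, 2, 0, 5, 2, 5] sum 58 len 12
[8, 4, 2, 5, 9, 8, 2, 0, 5, 2, 5, 2] sum 52 len 12
[8, 4, 2, 5, 9, 8, 2, 0, 5, 2, 5, 2, 1] sum 53 len 13
[8, 4, 2, 5, 9, 8, 2, 0, 5, 2, 5, 2, 1, 6] sum 59 len 14
[4, 2, 5, 9, 8, 2, 0, 5, 2, 5, 2, 1, 6, 5] sum 56 len 14
[2, 5, 9, 8, 2, 0, 5, 2, 5, 2, 1, 6, 5, 4] sum 56 len 14
[2, 5, 9, 8, 2, 0, 5, 2, 5, 2, 1, 6, 5, 4, 0] sum 56 len 15
Longest length seen: 15.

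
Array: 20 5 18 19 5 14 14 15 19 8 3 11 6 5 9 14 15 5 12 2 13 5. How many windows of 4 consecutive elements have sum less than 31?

[20, 5, 18, 19] → sum 62
[5, 18, 19, 5] → sum 47
[18, 19, 5, 14] → sum 56
[19, 5, 14, 14] → sum 52
[5, 14, 14, 15] → sum 48
[14, 14, 15, 19] → sum 62
[14, 15, 19, 8] → sum 56
[15, 19, 8, 3] → sum 45
[19, 8, 3, 11] → sum 41
[8, 3, 11, 6] → sum 28  < 31 ✓
[3, 11, 6, 5] → sum 25  < 31 ✓
[11, 6, 5, 9] → sum 31
[6, 5, 9, 14] → sum 34
[5, 9, 14, 15] → sum 43
[9, 14, 15, 5] → sum 43
[14, 15, 5, 12] → sum 46
[15, 5, 12, 2] → sum 34
[5, 12, 2, 13] → sum 32
[12, 2, 13, 5] → sum 32
2 windows satisfy the condition.

2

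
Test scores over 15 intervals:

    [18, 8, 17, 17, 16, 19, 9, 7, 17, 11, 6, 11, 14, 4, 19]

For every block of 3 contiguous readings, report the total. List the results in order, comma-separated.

Sliding a size-3 window across the 15 values:
18 8 17 → sum 43
8 17 17 → sum 42
17 17 16 → sum 50
17 16 19 → sum 52
16 19 9 → sum 44
19 9 7 → sum 35
9 7 17 → sum 33
7 17 11 → sum 35
17 11 6 → sum 34
11 6 11 → sum 28
6 11 14 → sum 31
11 14 4 → sum 29
14 4 19 → sum 37

43, 42, 50, 52, 44, 35, 33, 35, 34, 28, 31, 29, 37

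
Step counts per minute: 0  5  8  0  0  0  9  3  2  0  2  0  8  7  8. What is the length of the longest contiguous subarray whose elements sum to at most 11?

add 0: [0] sum 0, len 1
add 5: [0, 5] sum 5, len 2
add 8: [8] sum 8, len 1
add 0: [8, 0] sum 8, len 2
add 0: [8, 0, 0] sum 8, len 3
add 0: [8, 0, 0, 0] sum 8, len 4
add 9: [0, 0, 0, 9] sum 9, len 4
add 3: [3] sum 3, len 1
add 2: [3, 2] sum 5, len 2
add 0: [3, 2, 0] sum 5, len 3
add 2: [3, 2, 0, 2] sum 7, len 4
add 0: [3, 2, 0, 2, 0] sum 7, len 5
add 8: [0, 2, 0, 8] sum 10, len 4
add 7: [7] sum 7, len 1
add 8: [8] sum 8, len 1
Longest length seen: 5.

5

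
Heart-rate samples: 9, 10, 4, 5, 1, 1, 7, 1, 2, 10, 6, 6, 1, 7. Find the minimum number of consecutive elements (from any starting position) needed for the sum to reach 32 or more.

add 9: running sum 9 < 32
add 10: running sum 19 < 32
add 4: running sum 23 < 32
add 5: running sum 28 < 32
add 1: running sum 29 < 32
add 1: running sum 30 < 32
add 7: shortest ending here [9, 10, 4, 5, 1, 1, 7] sum 37, len 7
add 1: shortest ending here [9, 10, 4, 5, 1, 1, 7, 1] sum 38, len 8
add 2: shortest ending here [9, 10, 4, 5, 1, 1, 7, 1, 2] sum 40, len 9
add 10: shortest ending here [10, 4, 5, 1, 1, 7, 1, 2, 10] sum 41, len 9
add 6: shortest ending here [5, 1, 1, 7, 1, 2, 10, 6] sum 33, len 8
add 6: shortest ending here [7, 1, 2, 10, 6, 6] sum 32, len 6
add 1: shortest ending here [7, 1, 2, 10, 6, 6, 1] sum 33, len 7
add 7: shortest ending here [2, 10, 6, 6, 1, 7] sum 32, len 6
Shortest qualifying length: 6.

6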